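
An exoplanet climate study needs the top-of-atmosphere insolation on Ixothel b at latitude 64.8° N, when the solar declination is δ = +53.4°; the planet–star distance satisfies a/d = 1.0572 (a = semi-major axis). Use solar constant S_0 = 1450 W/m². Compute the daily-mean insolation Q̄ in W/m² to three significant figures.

cos h₀ = −tan(+64.8°) tan(+53.400°) = -2.8615 ≤ −1 ⇒ polar day, h₀ = π.
Bracket: h₀ sin ϕ sin δ + cos ϕ cos δ sin h₀ = 3.1416×0.90483×0.80282 + 0.42578×0.59622×0.00000 = 2.282107 + 0.000000 = 2.282107.
Inverse-square distance factor (a/d)² = 1.0572² = 1.117672.
Q̄ = (S_0/π) × 1.117672 × [bracket] = (1450/π) × 1.117672 × 2.282107 = 1177 W/m².

Q̄ ≈ 1.18e+03 W/m²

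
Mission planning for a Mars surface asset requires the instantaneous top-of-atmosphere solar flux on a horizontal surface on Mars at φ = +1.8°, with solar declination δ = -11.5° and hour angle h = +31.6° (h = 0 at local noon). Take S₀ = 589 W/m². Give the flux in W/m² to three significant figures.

cos θ_z = sin φ sin δ + cos φ cos δ cos h = -0.006262 + 0.834216 = 0.827954.
Flux = S₀ · cos θ_z = 589 × 0.827954 = 487.7 W/m².

488 W/m²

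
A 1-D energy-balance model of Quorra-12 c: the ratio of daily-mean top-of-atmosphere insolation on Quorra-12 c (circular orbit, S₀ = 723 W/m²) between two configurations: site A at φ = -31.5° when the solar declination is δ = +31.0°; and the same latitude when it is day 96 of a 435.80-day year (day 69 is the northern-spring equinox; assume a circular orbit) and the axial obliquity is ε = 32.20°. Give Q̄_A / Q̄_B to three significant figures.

— Configuration A (φ=-31.5°):
cos H₀ = −tan(-31.5°) tan(+31.000°) = 0.3682, H₀ = 1.1937 rad.
Bracket: H₀ sin φ sin δ + cos φ cos δ sin H₀ = 1.1937×-0.52250×0.51504 + 0.85264×0.85717×0.92974 = -0.321235 + 0.679507 = 0.358272.
Q̄ = (S₀/π) × [bracket] = (723/π) × 0.358272 = 82.452 W/m².
— Configuration B (φ=-31.5°):
Solar longitude: λ_s = 360° × (96 − 69)/435.80 = 22.304°.
sin δ = sin 32.20° × sin 22.304° = 0.20224, so δ = +11.668°.
cos H₀ = −tan(-31.5°) tan(+11.668°) = 0.1265, H₀ = 1.4439 rad.
Bracket: H₀ sin φ sin δ + cos φ cos δ sin H₀ = 1.4439×-0.52250×0.20224 + 0.85264×0.97934×0.99196 = -0.152577 + 0.828311 = 0.675734.
Q̄ = (S₀/π) × [bracket] = (723/π) × 0.675734 = 155.51 W/m².
Ratio Q̄_A / Q̄_B = 82.452 / 155.51 = 0.5302.

Q̄_A / Q̄_B ≈ 0.530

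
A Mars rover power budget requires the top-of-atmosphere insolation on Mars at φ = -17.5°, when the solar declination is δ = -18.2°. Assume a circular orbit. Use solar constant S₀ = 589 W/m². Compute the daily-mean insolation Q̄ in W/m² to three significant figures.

cos H₀ = −tan(-17.5°) tan(-18.200°) = -0.1037, H₀ = 1.6746 rad.
Bracket: H₀ sin φ sin δ + cos φ cos δ sin H₀ = 1.6746×-0.30071×-0.31233 + 0.95372×0.94997×0.99461 = 0.157280 + 0.901122 = 1.058402.
Q̄ = (S₀/π) × [bracket] = (589/π) × 1.058402 = 198.4 W/m².

Q̄ ≈ 198 W/m²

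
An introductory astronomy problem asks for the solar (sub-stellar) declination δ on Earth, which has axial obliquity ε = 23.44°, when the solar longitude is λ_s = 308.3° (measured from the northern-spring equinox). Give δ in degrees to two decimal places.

sin δ = sin ε · sin λ_s = sin 23.44° × sin 308.3° = -0.312175.
δ = arcsin(-0.312175) = -18.19°.

δ = -18.19°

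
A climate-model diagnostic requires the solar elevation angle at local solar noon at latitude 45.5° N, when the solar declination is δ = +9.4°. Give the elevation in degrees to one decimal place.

53.9°

At local noon the hour angle is zero, so the zenith angle equals |φ − δ| = |+45.5° − (+9.400°)| = 36.100°.
Elevation = 90° − 36.100° = 53.9°.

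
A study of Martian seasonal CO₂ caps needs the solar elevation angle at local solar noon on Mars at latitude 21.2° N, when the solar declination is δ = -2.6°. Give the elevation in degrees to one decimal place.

At local noon the hour angle is zero, so the zenith angle equals |ϕ − δ| = |+21.2° − (-2.600°)| = 23.800°.
Elevation = 90° − 23.800° = 66.2°.

66.2°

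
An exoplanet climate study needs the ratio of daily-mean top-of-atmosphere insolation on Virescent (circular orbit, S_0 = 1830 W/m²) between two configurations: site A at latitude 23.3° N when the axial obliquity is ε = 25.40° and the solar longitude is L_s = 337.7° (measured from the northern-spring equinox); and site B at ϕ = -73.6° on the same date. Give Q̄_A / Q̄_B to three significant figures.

— Configuration A (ϕ=+23.3°):
Solar declination: sin δ = sin ε · sin L_s = sin 25.40° × sin 337.7° = -0.16276, so δ = -9.367°.
cos h₀ = −tan(+23.3°) tan(-9.367°) = 0.0710, h₀ = 1.4997 rad.
Bracket: h₀ sin ϕ sin δ + cos ϕ cos δ sin h₀ = 1.4997×0.39555×-0.16276 + 0.91845×0.98667×0.99747 = -0.096550 + 0.903914 = 0.807364.
Q̄ = (S_0/π) × [bracket] = (1830/π) × 0.807364 = 470.30 W/m².
— Configuration B (ϕ=-73.6°):
cos h₀ = −tan(-73.6°) tan(-9.367°) = -0.5605, h₀ = 2.1658 rad.
Bracket: h₀ sin ϕ sin δ + cos ϕ cos δ sin h₀ = 2.1658×-0.95931×-0.16276 + 0.28234×0.98667×0.82816 = 0.338162 + 0.230706 = 0.568868.
Q̄ = (S_0/π) × [bracket] = (1830/π) × 0.568868 = 331.37 W/m².
Ratio Q̄_A / Q̄_B = 470.30 / 331.37 = 1.419.

Q̄_A / Q̄_B ≈ 1.42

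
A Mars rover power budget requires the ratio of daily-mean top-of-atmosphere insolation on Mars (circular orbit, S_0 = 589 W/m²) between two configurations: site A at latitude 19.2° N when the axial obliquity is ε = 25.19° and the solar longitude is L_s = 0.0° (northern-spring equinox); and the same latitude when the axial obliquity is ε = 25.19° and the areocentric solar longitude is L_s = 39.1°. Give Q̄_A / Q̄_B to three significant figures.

Q̄_A / Q̄_B ≈ 0.897

— Configuration A (ϕ=+19.2°):
Solar declination: sin δ = sin ε · sin L_s = sin 25.19° × sin 0.0° = 0.00000, so δ = +0.000°.
cos h₀ = −tan(+19.2°) tan(+0.000°) = -0.0000, h₀ = 1.5708 rad.
Bracket: h₀ sin ϕ sin δ + cos ϕ cos δ sin h₀ = 1.5708×0.32887×0.00000 + 0.94438×1.00000×1.00000 = 0.000000 + 0.944380 = 0.944380.
Q̄ = (S_0/π) × [bracket] = (589/π) × 0.944380 = 177.06 W/m².
— Configuration B (ϕ=+19.2°):
sin δ = sin 25.19° × sin 39.1° = 0.26843, so δ = +15.571°.
cos h₀ = −tan(+19.2°) tan(+15.571°) = -0.0970, h₀ = 1.6680 rad.
Bracket: h₀ sin ϕ sin δ + cos ϕ cos δ sin h₀ = 1.6680×0.32887×0.26843 + 0.94438×0.96330×0.99528 = 0.147249 + 0.905427 = 1.052676.
Q̄ = (S_0/π) × [bracket] = (589/π) × 1.052676 = 197.36 W/m².
Ratio Q̄_A / Q̄_B = 177.06 / 197.36 = 0.8971.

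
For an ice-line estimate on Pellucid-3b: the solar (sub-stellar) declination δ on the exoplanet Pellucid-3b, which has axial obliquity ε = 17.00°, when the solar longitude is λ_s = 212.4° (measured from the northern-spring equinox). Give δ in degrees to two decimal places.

δ = -9.01°

sin δ = sin ε · sin λ_s = sin 17.00° × sin 212.4° = -0.156661.
δ = arcsin(-0.156661) = -9.01°.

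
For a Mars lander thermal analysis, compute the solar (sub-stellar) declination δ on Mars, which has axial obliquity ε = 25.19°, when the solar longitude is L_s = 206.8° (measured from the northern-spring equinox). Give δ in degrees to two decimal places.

sin δ = sin ε · sin L_s = sin 25.19° × sin 206.8° = -0.191903.
δ = arcsin(-0.191903) = -11.06°.

δ = -11.06°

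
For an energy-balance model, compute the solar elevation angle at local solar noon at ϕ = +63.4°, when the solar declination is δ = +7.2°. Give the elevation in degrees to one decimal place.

33.8°

At local noon the hour angle is zero, so the zenith angle equals |ϕ − δ| = |+63.4° − (+7.200°)| = 56.200°.
Elevation = 90° − 56.200° = 33.8°.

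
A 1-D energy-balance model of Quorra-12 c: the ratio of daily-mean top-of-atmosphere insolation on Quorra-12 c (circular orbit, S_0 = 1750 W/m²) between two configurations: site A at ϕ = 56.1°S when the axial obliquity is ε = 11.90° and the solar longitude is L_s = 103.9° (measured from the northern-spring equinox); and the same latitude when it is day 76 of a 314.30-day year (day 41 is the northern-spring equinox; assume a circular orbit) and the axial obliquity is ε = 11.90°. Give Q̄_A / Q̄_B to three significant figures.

Q̄_A / Q̄_B ≈ 0.796

— Configuration A (ϕ=-56.1°):
Solar declination: sin δ = sin ε · sin L_s = sin 11.90° × sin 103.9° = 0.20017, so δ = +11.547°.
cos h₀ = −tan(-56.1°) tan(+11.547°) = 0.3040, h₀ = 1.2619 rad.
Bracket: h₀ sin ϕ sin δ + cos ϕ cos δ sin h₀ = 1.2619×-0.83001×0.20017 + 0.55775×0.97976×0.95266 = -0.209656 + 0.520592 = 0.310936.
Q̄ = (S_0/π) × [bracket] = (1750/π) × 0.310936 = 173.20 W/m².
— Configuration B (ϕ=-56.1°):
Solar longitude: L_s = 360° × (76 − 41)/314.30 = 40.089°.
sin δ = sin 11.90° × sin 40.089° = 0.13279, so δ = +7.631°.
cos h₀ = −tan(-56.1°) tan(+7.631°) = 0.1994, h₀ = 1.3701 rad.
Bracket: h₀ sin ϕ sin δ + cos ϕ cos δ sin h₀ = 1.3701×-0.83001×0.13279 + 0.55775×0.99114×0.97992 = -0.151008 + 0.541708 = 0.390700.
Q̄ = (S_0/π) × [bracket] = (1750/π) × 0.390700 = 217.64 W/m².
Ratio Q̄_A / Q̄_B = 173.20 / 217.64 = 0.7958.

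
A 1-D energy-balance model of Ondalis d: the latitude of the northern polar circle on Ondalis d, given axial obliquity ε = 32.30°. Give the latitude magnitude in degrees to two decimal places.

57.70°

The polar circle is the lowest latitude that experiences at least one full rotation of continuous daylight at the northern-summer solstice; it lies at |ϕ| = 90° − ε = 90° − 32.30° = 57.70°.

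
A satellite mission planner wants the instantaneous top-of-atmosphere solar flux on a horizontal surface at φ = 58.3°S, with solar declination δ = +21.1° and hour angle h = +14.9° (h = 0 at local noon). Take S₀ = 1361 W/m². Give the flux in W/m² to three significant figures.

228 W/m²

cos θ_z = sin φ sin δ + cos φ cos δ cos h = -0.306289 + 0.473757 = 0.167468.
Flux = S₀ · cos θ_z = 1361 × 0.167468 = 227.9 W/m².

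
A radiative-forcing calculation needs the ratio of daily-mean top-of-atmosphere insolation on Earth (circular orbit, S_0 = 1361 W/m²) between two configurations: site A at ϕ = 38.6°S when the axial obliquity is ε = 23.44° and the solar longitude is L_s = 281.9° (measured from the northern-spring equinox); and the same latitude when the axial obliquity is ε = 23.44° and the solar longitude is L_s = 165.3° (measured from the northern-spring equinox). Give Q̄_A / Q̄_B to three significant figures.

Q̄_A / Q̄_B ≈ 1.68

— Configuration A (ϕ=-38.6°):
Solar declination: sin δ = sin ε · sin L_s = sin 23.44° × sin 281.9° = -0.38924, so δ = -22.907°.
cos h₀ = −tan(-38.6°) tan(-22.907°) = -0.3373, h₀ = 1.9149 rad.
Bracket: h₀ sin ϕ sin δ + cos ϕ cos δ sin h₀ = 1.9149×-0.62388×-0.38924 + 0.78152×0.92114×0.94139 = 0.465012 + 0.677697 = 1.142709.
Q̄ = (S_0/π) × [bracket] = (1361/π) × 1.142709 = 495.04 W/m².
— Configuration B (ϕ=-38.6°):
Solar declination: sin δ = sin ε · sin L_s = sin 23.44° × sin 165.3° = 0.10094, so δ = +5.793°.
cos h₀ = −tan(-38.6°) tan(+5.793°) = 0.0810, h₀ = 1.4897 rad.
Bracket: h₀ sin ϕ sin δ + cos ϕ cos δ sin h₀ = 1.4897×-0.62388×0.10094 + 0.78152×0.99489×0.99671 = -0.093813 + 0.774968 = 0.681155.
Q̄ = (S_0/π) × [bracket] = (1361/π) × 0.681155 = 295.09 W/m².
Ratio Q̄_A / Q̄_B = 495.04 / 295.09 = 1.678.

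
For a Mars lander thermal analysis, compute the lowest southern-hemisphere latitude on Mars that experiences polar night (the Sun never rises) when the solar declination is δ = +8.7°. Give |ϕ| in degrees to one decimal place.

Polar night requires cos h₀ = −tan ϕ tan δ ≥ 1, i.e. tan ϕ tan δ ≤ −1.
The boundary is |tan ϕ| · |tan δ| = 1, so |ϕ| = 90° − |δ| = 90° − 8.7° = 81.3° in the southern hemisphere.

|ϕ| = 81.3°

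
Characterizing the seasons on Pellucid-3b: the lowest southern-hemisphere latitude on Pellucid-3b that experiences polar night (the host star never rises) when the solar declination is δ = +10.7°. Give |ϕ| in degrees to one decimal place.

Polar night requires cos h₀ = −tan ϕ tan δ ≥ 1, i.e. tan ϕ tan δ ≤ −1.
The boundary is |tan ϕ| · |tan δ| = 1, so |ϕ| = 90° − |δ| = 90° − 10.7° = 79.3° in the southern hemisphere.

|ϕ| = 79.3°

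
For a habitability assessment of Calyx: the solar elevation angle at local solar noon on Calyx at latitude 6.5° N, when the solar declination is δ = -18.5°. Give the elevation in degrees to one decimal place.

At local noon the hour angle is zero, so the zenith angle equals |φ − δ| = |+6.5° − (-18.500°)| = 25.000°.
Elevation = 90° − 25.000° = 65.0°.

65.0°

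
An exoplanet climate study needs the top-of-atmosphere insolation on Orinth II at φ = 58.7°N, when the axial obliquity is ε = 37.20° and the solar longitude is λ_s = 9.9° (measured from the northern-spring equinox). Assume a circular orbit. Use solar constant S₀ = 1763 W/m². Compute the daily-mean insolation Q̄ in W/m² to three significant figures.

Q̄ ≈ 373 W/m²

Solar declination: sin δ = sin ε · sin λ_s = sin 37.20° × sin 9.9° = 0.10395, so δ = +5.967°.
cos H₀ = −tan(+58.7°) tan(+5.967°) = -0.1719, H₀ = 1.7436 rad.
Bracket: H₀ sin φ sin δ + cos φ cos δ sin H₀ = 1.7436×0.85446×0.10395 + 0.51952×0.99458×0.98512 = 0.154868 + 0.509016 = 0.663884.
Q̄ = (S₀/π) × [bracket] = (1763/π) × 0.663884 = 372.6 W/m².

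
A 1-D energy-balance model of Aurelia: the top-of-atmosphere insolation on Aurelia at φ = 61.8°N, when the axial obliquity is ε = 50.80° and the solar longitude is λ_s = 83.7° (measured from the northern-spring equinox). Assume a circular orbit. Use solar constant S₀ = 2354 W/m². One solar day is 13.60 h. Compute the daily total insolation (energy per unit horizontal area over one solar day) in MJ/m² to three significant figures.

Solar declination: sin δ = sin ε · sin λ_s = sin 50.80° × sin 83.7° = 0.77026, so δ = +50.378°.
cos H₀ = −tan(+61.8°) tan(+50.378°) = -2.2526 ≤ −1 ⇒ polar day, H₀ = π.
Bracket: H₀ sin φ sin δ + cos φ cos δ sin H₀ = 3.1416×0.88130×0.77026 + 0.47255×0.63772×0.00000 = 2.132613 + 0.000000 = 2.132613.
Q̄ = (S₀/π) × [bracket] = (2354/π) × 2.132613 = 1598.0 W/m².
Daily total = Q̄ × 13.60 h × 3600 s/h = 1598.0 × 13.60 × 3600 / 10⁶ = 78.24 MJ/m².

78.2 MJ/m²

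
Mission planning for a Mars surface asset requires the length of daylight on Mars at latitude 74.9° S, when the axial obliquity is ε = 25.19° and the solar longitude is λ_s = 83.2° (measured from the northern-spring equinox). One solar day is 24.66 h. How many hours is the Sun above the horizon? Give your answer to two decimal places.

Solar declination: sin δ = sin ε · sin λ_s = sin 25.19° × sin 83.2° = 0.42263, so δ = +25.001°.
cos H₀ = −tan φ · tan δ = 1.7283 ≥ 1, so the Sun never rises (polar night) and H₀ = 0.
Daylight = 2H₀/(2π) × 24.66 h = (0.0000/π) × 24.66 = 0.00 h.

0.00 h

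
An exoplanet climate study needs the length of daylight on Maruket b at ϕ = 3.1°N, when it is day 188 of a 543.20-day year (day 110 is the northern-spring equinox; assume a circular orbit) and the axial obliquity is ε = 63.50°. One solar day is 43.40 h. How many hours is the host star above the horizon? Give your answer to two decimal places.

Solar longitude: L_s = 360° × (188 − 110)/543.20 = 51.694°.
sin δ = sin 63.50° × sin 51.694° = 0.70226, so δ = +44.609°.
cos h₀ = −tan ϕ · tan δ = −tan(+3.1°) × tan(+44.609°) = -0.0534, so h₀ = 1.6242 rad = 93.06°.
Daylight = 2h₀/(2π) × 43.40 h = (1.6242/π) × 43.40 = 22.44 h.

22.44 h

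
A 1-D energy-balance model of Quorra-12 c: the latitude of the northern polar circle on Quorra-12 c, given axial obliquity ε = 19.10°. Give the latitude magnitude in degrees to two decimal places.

70.90°

The polar circle is the lowest latitude that experiences at least one full rotation of continuous daylight at the northern-summer solstice; it lies at |ϕ| = 90° − ε = 90° − 19.10° = 70.90°.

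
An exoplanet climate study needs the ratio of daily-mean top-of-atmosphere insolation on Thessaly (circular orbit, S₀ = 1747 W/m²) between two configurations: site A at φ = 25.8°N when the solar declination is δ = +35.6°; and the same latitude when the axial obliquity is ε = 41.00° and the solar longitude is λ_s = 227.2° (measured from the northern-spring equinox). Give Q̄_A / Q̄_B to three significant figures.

— Configuration A (φ=+25.8°):
cos H₀ = −tan(+25.8°) tan(+35.600°) = -0.3461, H₀ = 1.9242 rad.
Bracket: H₀ sin φ sin δ + cos φ cos δ sin H₀ = 1.9242×0.43523×0.58212 + 0.90032×0.81310×0.93820 = 0.487508 + 0.686809 = 1.174317.
Q̄ = (S₀/π) × [bracket] = (1747/π) × 1.174317 = 653.02 W/m².
— Configuration B (φ=+25.8°):
Solar declination: sin δ = sin ε · sin λ_s = sin 41.00° × sin 227.2° = -0.48137, so δ = -28.775°.
cos H₀ = −tan(+25.8°) tan(-28.775°) = 0.2655, H₀ = 1.3021 rad.
Bracket: H₀ sin φ sin δ + cos φ cos δ sin H₀ = 1.3021×0.43523×-0.48137 + 0.90032×0.87652×0.96411 = -0.272799 + 0.760826 = 0.488027.
Q̄ = (S₀/π) × [bracket] = (1747/π) × 0.488027 = 271.39 W/m².
Ratio Q̄_A / Q̄_B = 653.02 / 271.39 = 2.406.

Q̄_A / Q̄_B ≈ 2.41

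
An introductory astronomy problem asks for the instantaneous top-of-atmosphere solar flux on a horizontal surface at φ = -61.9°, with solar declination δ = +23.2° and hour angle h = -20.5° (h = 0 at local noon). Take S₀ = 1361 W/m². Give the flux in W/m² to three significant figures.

cos θ_z = sin φ sin δ + cos φ cos δ cos h = -0.347507 + 0.405508 = 0.058001.
Flux = S₀ · cos θ_z = 1361 × 0.058001 = 78.94 W/m².

78.9 W/m²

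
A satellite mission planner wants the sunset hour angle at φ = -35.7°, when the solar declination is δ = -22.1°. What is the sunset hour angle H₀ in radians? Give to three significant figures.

cos H₀ = −tan φ · tan δ = −tan(-35.7°) × tan(-22.100°) = -0.2918, so H₀ = 1.8669 rad = 106.96°.

H₀ = 1.87 rad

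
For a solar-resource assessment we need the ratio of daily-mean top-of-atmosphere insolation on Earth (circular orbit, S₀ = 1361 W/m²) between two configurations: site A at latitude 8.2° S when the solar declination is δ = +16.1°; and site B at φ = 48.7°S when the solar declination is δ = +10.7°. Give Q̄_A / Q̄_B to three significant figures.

— Configuration A (φ=-8.2°):
cos H₀ = −tan(-8.2°) tan(+16.100°) = 0.0416, H₀ = 1.5292 rad.
Bracket: H₀ sin φ sin δ + cos φ cos δ sin H₀ = 1.5292×-0.14263×0.27731 + 0.98978×0.96078×0.99913 = -0.060484 + 0.950133 = 0.889649.
Q̄ = (S₀/π) × [bracket] = (1361/π) × 0.889649 = 385.41 W/m².
— Configuration B (φ=-48.7°):
cos H₀ = −tan(-48.7°) tan(+10.700°) = 0.2151, H₀ = 1.3540 rad.
Bracket: H₀ sin φ sin δ + cos φ cos δ sin H₀ = 1.3540×-0.75126×0.18567 + 0.66000×0.98261×0.97660 = -0.188865 + 0.633347 = 0.444482.
Q̄ = (S₀/π) × [bracket] = (1361/π) × 0.444482 = 192.56 W/m².
Ratio Q̄_A / Q̄_B = 385.41 / 192.56 = 2.002.

Q̄_A / Q̄_B ≈ 2.00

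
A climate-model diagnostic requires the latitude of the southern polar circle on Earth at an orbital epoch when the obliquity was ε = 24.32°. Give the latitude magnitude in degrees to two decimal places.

65.68°

The polar circle is the lowest latitude that experiences at least one full rotation of continuous darkness at the northern-summer solstice; it lies at |φ| = 90° − ε = 90° − 24.32° = 65.68°.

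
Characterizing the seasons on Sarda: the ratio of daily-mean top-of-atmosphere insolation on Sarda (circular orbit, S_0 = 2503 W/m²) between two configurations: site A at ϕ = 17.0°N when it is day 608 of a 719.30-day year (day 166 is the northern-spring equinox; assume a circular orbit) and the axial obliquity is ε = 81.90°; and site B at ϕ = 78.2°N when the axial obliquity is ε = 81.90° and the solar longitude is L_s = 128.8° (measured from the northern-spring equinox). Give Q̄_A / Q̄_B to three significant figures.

— Configuration A (ϕ=+17.0°):
Solar longitude: L_s = 360° × (608 − 166)/719.30 = 221.215°.
sin δ = sin 81.90° × sin 221.215° = -0.65231, so δ = -40.716°.
cos h₀ = −tan(+17.0°) tan(-40.716°) = 0.2631, h₀ = 1.3045 rad.
Bracket: h₀ sin ϕ sin δ + cos ϕ cos δ sin h₀ = 1.3045×0.29237×-0.65231 + 0.95630×0.75795×0.96476 = -0.248789 + 0.699285 = 0.450496.
Q̄ = (S_0/π) × [bracket] = (2503/π) × 0.450496 = 358.92 W/m².
— Configuration B (ϕ=+78.2°):
Solar declination: sin δ = sin ε · sin L_s = sin 81.90° × sin 128.8° = 0.77156, so δ = +50.494°.
cos h₀ = −tan(+78.2°) tan(+50.494°) = -5.8056 ≤ −1 ⇒ polar day, h₀ = π.
Bracket: h₀ sin ϕ sin δ + cos ϕ cos δ sin h₀ = 3.1416×0.97887×0.77156 + 0.20450×0.63615×0.00000 = 2.372715 + 0.000000 = 2.372715.
Q̄ = (S_0/π) × [bracket] = (2503/π) × 2.372715 = 1890.4 W/m².
Ratio Q̄_A / Q̄_B = 358.92 / 1890.4 = 0.1899.

Q̄_A / Q̄_B ≈ 0.190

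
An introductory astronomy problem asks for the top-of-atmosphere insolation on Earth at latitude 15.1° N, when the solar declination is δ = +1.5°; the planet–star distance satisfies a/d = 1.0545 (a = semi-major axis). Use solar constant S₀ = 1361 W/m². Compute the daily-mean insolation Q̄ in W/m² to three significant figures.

cos H₀ = −tan(+15.1°) tan(+1.500°) = -0.0071, H₀ = 1.5779 rad.
Bracket: H₀ sin φ sin δ + cos φ cos δ sin H₀ = 1.5779×0.26050×0.02618 + 0.96547×0.99966×0.99998 = 0.010761 + 0.965122 = 0.975883.
Inverse-square distance factor (a/d)² = 1.0545² = 1.111970.
Q̄ = (S₀/π) × 1.111970 × [bracket] = (1361/π) × 1.111970 × 0.975883 = 470.1 W/m².

Q̄ ≈ 470 W/m²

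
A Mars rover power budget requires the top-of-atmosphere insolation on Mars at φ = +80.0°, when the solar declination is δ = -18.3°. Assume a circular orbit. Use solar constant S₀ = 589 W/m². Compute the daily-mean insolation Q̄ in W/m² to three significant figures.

cos H₀ = −tan(+80.0°) tan(-18.300°) = 1.8756 ≥ 1 ⇒ polar night, H₀ = 0 and Q̄ = 0.

Q̄ ≈ 0.00 W/m²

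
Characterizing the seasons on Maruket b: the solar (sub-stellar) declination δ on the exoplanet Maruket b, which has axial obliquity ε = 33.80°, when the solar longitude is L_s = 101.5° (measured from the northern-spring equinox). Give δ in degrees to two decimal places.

δ = +33.03°

sin δ = sin ε · sin L_s = sin 33.80° × sin 101.5° = 0.545128.
δ = arcsin(0.545128) = +33.03°.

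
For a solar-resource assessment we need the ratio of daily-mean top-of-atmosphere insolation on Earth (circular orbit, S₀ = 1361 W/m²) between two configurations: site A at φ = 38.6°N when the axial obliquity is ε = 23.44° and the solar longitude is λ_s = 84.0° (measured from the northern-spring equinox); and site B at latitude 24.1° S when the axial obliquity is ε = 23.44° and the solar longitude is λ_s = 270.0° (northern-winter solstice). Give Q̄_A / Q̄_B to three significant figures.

— Configuration A (φ=+38.6°):
Solar declination: sin δ = sin ε · sin λ_s = sin 23.44° × sin 84.0° = 0.39561, so δ = +23.304°.
cos H₀ = −tan(+38.6°) tan(+23.304°) = -0.3439, H₀ = 1.9218 rad.
Bracket: H₀ sin φ sin δ + cos φ cos δ sin H₀ = 1.9218×0.62388×0.39561 + 0.78152×0.91842×0.93902 = 0.474326 + 0.673994 = 1.148320.
Q̄ = (S₀/π) × [bracket] = (1361/π) × 1.148320 = 497.47 W/m².
— Configuration B (φ=-24.1°):
Solar declination: sin δ = sin ε · sin λ_s = sin 23.44° × sin 270.0° = -0.39779, so δ = -23.440°.
cos H₀ = −tan(-24.1°) tan(-23.440°) = -0.1939, H₀ = 1.7660 rad.
Bracket: H₀ sin φ sin δ + cos φ cos δ sin H₀ = 1.7660×-0.40833×-0.39779 + 0.91283×0.91748×0.98101 = 0.286851 + 0.821599 = 1.108450.
Q̄ = (S₀/π) × [bracket] = (1361/π) × 1.108450 = 480.20 W/m².
Ratio Q̄_A / Q̄_B = 497.47 / 480.20 = 1.036.

Q̄_A / Q̄_B ≈ 1.04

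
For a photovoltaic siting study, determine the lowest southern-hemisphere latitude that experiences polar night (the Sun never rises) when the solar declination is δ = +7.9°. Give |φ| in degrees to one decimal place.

|φ| = 82.1°

Polar night requires cos H₀ = −tan φ tan δ ≥ 1, i.e. tan φ tan δ ≤ −1.
The boundary is |tan φ| · |tan δ| = 1, so |φ| = 90° − |δ| = 90° − 7.9° = 82.1° in the southern hemisphere.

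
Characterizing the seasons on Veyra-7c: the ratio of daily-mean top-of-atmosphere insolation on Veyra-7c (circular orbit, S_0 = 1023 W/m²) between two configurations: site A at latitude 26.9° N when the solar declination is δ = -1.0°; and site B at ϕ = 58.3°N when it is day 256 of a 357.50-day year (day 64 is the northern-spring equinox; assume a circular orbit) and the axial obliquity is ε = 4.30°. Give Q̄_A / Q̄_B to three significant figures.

Q̄_A / Q̄_B ≈ 1.75

— Configuration A (ϕ=+26.9°):
cos h₀ = −tan(+26.9°) tan(-1.000°) = 0.0089, h₀ = 1.5619 rad.
Bracket: h₀ sin ϕ sin δ + cos ϕ cos δ sin h₀ = 1.5619×0.45243×-0.01745 + 0.89180×0.99985×0.99996 = -0.012331 + 0.891631 = 0.879300.
Q̄ = (S_0/π) × [bracket] = (1023/π) × 0.879300 = 286.33 W/m².
— Configuration B (ϕ=+58.3°):
Solar longitude: L_s = 360° × (256 − 64)/357.50 = 193.343°.
sin δ = sin 4.30° × sin 193.343° = -0.01730, so δ = -0.991°.
cos h₀ = −tan(+58.3°) tan(-0.991°) = 0.0280, h₀ = 1.5428 rad.
Bracket: h₀ sin ϕ sin δ + cos ϕ cos δ sin h₀ = 1.5428×0.85081×-0.01730 + 0.52547×0.99985×0.99961 = -0.022708 + 0.525186 = 0.502478.
Q̄ = (S_0/π) × [bracket] = (1023/π) × 0.502478 = 163.62 W/m².
Ratio Q̄_A / Q̄_B = 286.33 / 163.62 = 1.750.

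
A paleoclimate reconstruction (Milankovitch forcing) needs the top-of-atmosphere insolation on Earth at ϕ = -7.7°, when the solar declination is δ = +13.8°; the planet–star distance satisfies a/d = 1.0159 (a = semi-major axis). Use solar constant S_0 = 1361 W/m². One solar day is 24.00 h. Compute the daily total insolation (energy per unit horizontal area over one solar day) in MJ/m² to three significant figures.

35.3 MJ/m²

cos h₀ = −tan(-7.7°) tan(+13.800°) = 0.0332, h₀ = 1.5376 rad.
Bracket: h₀ sin ϕ sin δ + cos ϕ cos δ sin h₀ = 1.5376×-0.13399×0.23853 + 0.99098×0.97113×0.99945 = -0.049143 + 0.961841 = 0.912698.
Inverse-square distance factor (a/d)² = 1.0159² = 1.032053.
Q̄ = (S_0/π) × 1.032053 × [bracket] = (1361/π) × 1.032053 × 0.912698 = 408.07 W/m².
Daily total = Q̄ × 24.00 h × 3600 s/h = 408.07 × 24.00 × 3600 / 10⁶ = 35.26 MJ/m².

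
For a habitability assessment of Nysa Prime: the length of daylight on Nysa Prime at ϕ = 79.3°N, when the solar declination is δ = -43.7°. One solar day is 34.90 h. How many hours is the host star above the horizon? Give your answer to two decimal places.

cos h₀ = −tan ϕ · tan δ = 5.0575 ≥ 1, so the host star never rises (polar night) and h₀ = 0.
Daylight = 2h₀/(2π) × 34.90 h = (0.0000/π) × 34.90 = 0.00 h.

0.00 h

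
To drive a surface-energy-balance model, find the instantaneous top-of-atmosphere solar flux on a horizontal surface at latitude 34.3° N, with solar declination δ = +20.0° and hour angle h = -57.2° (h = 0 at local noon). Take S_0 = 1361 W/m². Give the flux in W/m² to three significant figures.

835 W/m²

cos θ_z = sin ϕ sin δ + cos ϕ cos δ cos h = 0.192737 + 0.420516 = 0.613253.
Flux = S_0 · cos θ_z = 1361 × 0.613253 = 834.6 W/m².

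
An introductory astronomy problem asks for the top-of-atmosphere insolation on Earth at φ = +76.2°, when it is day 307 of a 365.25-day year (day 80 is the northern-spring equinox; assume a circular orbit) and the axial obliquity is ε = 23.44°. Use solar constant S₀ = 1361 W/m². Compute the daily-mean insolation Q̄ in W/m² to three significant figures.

Solar longitude: λ_s = 360° × (307 − 80)/365.25 = 223.737°.
sin δ = sin 23.44° × sin 223.737° = -0.27501, so δ = -15.963°.
cos H₀ = −tan(+76.2°) tan(-15.963°) = 1.1646 ≥ 1 ⇒ polar night, H₀ = 0 and Q̄ = 0.

Q̄ ≈ 0.00 W/m²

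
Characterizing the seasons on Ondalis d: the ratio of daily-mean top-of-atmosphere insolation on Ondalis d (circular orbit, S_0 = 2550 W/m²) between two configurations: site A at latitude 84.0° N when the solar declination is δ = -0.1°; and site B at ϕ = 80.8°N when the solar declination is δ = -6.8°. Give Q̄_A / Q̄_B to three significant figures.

Q̄_A / Q̄_B ≈ 4.95

— Configuration A (ϕ=+84.0°):
cos h₀ = −tan(+84.0°) tan(-0.100°) = 0.0166, h₀ = 1.5542 rad.
Bracket: h₀ sin ϕ sin δ + cos ϕ cos δ sin h₀ = 1.5542×0.99452×-0.00175 + 0.10453×1.00000×0.99986 = -0.002705 + 0.104515 = 0.101810.
Q̄ = (S_0/π) × [bracket] = (2550/π) × 0.101810 = 82.638 W/m².
— Configuration B (ϕ=+80.8°):
cos h₀ = −tan(+80.8°) tan(-6.800°) = 0.7362, h₀ = 0.7433 rad.
Bracket: h₀ sin ϕ sin δ + cos ϕ cos δ sin h₀ = 0.7433×0.98714×-0.11840 + 0.15988×0.99297×0.67673 = -0.086875 + 0.107435 = 0.020560.
Q̄ = (S_0/π) × [bracket] = (2550/π) × 0.020560 = 16.688 W/m².
Ratio Q̄_A / Q̄_B = 82.638 / 16.688 = 4.952.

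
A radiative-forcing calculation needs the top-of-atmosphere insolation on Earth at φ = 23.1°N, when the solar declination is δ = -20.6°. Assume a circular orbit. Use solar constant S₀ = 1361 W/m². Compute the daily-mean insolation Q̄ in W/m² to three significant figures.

Q̄ ≈ 284 W/m²

cos H₀ = −tan(+23.1°) tan(-20.600°) = 0.1603, H₀ = 1.4098 rad.
Bracket: H₀ sin φ sin δ + cos φ cos δ sin H₀ = 1.4098×0.39234×-0.35184 + 0.91982×0.93606×0.98706 = -0.194610 + 0.849865 = 0.655255.
Q̄ = (S₀/π) × [bracket] = (1361/π) × 0.655255 = 283.9 W/m².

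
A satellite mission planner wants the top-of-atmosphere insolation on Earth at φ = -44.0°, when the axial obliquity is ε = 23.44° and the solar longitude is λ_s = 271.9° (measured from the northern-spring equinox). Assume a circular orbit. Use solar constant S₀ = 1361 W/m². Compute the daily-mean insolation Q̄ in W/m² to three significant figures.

Solar declination: sin δ = sin ε · sin λ_s = sin 23.44° × sin 271.9° = -0.39757, so δ = -23.426°.
cos H₀ = −tan(-44.0°) tan(-23.426°) = -0.4184, H₀ = 2.0025 rad.
Bracket: H₀ sin φ sin δ + cos φ cos δ sin H₀ = 2.0025×-0.69466×-0.39757 + 0.71934×0.91757×0.90825 = 0.553042 + 0.599486 = 1.152528.
Q̄ = (S₀/π) × [bracket] = (1361/π) × 1.152528 = 499.3 W/m².

Q̄ ≈ 499 W/m²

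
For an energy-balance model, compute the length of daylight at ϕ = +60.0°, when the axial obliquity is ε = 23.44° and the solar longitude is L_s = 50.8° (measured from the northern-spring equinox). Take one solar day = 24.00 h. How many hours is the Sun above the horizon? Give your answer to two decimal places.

Solar declination: sin δ = sin ε · sin L_s = sin 23.44° × sin 50.8° = 0.30826, so δ = +17.955°.
cos h₀ = −tan ϕ · tan δ = −tan(+60.0°) × tan(+17.955°) = -0.5613, so h₀ = 2.1667 rad = 124.14°.
Daylight = 2h₀/(2π) × 24.00 h = (2.1667/π) × 24.00 = 16.55 h.

16.55 h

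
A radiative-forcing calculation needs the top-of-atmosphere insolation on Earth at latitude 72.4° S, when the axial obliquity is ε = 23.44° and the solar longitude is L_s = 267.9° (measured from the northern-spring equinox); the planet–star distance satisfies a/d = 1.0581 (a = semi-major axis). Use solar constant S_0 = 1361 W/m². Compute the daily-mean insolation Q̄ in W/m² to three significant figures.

Solar declination: sin δ = sin ε · sin L_s = sin 23.44° × sin 267.9° = -0.39752, so δ = -23.423°.
cos h₀ = −tan(-72.4°) tan(-23.423°) = -1.3657 ≤ −1 ⇒ polar day, h₀ = π.
Bracket: h₀ sin ϕ sin δ + cos ϕ cos δ sin h₀ = 3.1416×-0.95319×-0.39752 + 0.30237×0.91759×0.00000 = 1.190390 + 0.000000 = 1.190390.
Inverse-square distance factor (a/d)² = 1.0581² = 1.119576.
Q̄ = (S_0/π) × 1.119576 × [bracket] = (1361/π) × 1.119576 × 1.190390 = 577.4 W/m².

Q̄ ≈ 577 W/m²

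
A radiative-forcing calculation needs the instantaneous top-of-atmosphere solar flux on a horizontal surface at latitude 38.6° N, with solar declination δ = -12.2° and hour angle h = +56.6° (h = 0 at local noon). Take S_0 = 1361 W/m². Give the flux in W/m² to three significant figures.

cos θ_z = sin ϕ sin δ + cos ϕ cos δ cos h = -0.131841 + 0.420496 = 0.288655.
Flux = S_0 · cos θ_z = 1361 × 0.288655 = 392.9 W/m².

393 W/m²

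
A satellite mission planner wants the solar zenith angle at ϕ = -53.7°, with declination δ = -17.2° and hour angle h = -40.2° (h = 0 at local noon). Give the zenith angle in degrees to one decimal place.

θ_z = 47.9°

cos θ_z = sin ϕ sin δ + cos ϕ cos δ cos h = 0.238319 + 0.431955 = 0.670274.
θ_z = arccos(0.670274) = 47.9°.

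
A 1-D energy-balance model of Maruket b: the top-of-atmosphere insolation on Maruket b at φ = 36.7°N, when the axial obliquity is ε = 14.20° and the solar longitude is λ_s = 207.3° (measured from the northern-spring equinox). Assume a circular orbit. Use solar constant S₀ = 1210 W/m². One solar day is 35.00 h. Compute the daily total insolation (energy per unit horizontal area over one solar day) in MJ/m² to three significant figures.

33.7 MJ/m²

Solar declination: sin δ = sin ε · sin λ_s = sin 14.20° × sin 207.3° = -0.11251, so δ = -6.460°.
cos H₀ = −tan(+36.7°) tan(-6.460°) = 0.0844, H₀ = 1.4863 rad.
Bracket: H₀ sin φ sin δ + cos φ cos δ sin H₀ = 1.4863×0.59763×-0.11251 + 0.80178×0.99365×0.99643 = -0.099938 + 0.793845 = 0.693907.
Q̄ = (S₀/π) × [bracket] = (1210/π) × 0.693907 = 267.26 W/m².
Daily total = Q̄ × 35.00 h × 3600 s/h = 267.26 × 35.00 × 3600 / 10⁶ = 33.67 MJ/m².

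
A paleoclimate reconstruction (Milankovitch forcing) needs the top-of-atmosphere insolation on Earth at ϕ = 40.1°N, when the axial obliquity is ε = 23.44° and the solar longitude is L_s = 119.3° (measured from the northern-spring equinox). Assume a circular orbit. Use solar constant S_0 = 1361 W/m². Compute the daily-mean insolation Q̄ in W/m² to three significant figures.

Solar declination: sin δ = sin ε · sin L_s = sin 23.44° × sin 119.3° = 0.34690, so δ = +20.298°.
cos h₀ = −tan(+40.1°) tan(+20.298°) = -0.3115, h₀ = 1.8875 rad.
Bracket: h₀ sin ϕ sin δ + cos ϕ cos δ sin h₀ = 1.8875×0.64412×0.34690 + 0.76492×0.93790×0.95026 = 0.421753 + 0.681734 = 1.103487.
Q̄ = (S_0/π) × [bracket] = (1361/π) × 1.103487 = 478.1 W/m².

Q̄ ≈ 478 W/m²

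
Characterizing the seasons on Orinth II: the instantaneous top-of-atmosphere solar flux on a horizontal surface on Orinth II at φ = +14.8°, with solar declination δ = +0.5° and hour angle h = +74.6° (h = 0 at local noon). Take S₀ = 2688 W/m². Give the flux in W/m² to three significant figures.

696 W/m²

cos θ_z = sin φ sin δ + cos φ cos δ cos h = 0.002229 + 0.256736 = 0.258965.
Flux = S₀ · cos θ_z = 2688 × 0.258965 = 696.1 W/m².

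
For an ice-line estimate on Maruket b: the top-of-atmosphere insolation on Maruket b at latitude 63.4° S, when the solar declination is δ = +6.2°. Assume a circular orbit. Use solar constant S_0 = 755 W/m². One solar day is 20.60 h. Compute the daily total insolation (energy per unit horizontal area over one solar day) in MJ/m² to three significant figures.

cos h₀ = −tan(-63.4°) tan(+6.200°) = 0.2169, h₀ = 1.3521 rad.
Bracket: h₀ sin ϕ sin δ + cos ϕ cos δ sin h₀ = 1.3521×-0.89415×0.10800 + 0.44776×0.99415×0.97619 = -0.130570 + 0.434542 = 0.303972.
Q̄ = (S_0/π) × [bracket] = (755/π) × 0.303972 = 73.052 W/m².
Daily total = Q̄ × 20.60 h × 3600 s/h = 73.052 × 20.60 × 3600 / 10⁶ = 5.418 MJ/m².

5.42 MJ/m²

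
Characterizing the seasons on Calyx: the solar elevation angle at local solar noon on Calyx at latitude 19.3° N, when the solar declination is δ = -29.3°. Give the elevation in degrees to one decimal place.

41.4°

At local noon the hour angle is zero, so the zenith angle equals |φ − δ| = |+19.3° − (-29.300°)| = 48.600°.
Elevation = 90° − 48.600° = 41.4°.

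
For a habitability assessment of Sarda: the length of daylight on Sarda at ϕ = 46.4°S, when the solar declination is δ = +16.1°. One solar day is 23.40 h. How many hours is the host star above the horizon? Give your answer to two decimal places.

cos h₀ = −tan ϕ · tan δ = −tan(-46.4°) × tan(+16.100°) = 0.3031, so h₀ = 1.2629 rad = 72.36°.
Daylight = 2h₀/(2π) × 23.40 h = (1.2629/π) × 23.40 = 9.41 h.

9.41 h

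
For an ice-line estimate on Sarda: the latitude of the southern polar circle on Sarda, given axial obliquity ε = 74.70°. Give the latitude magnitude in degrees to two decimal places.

15.30°

The polar circle is the lowest latitude that experiences at least one full rotation of continuous darkness at the northern-summer solstice; it lies at |ϕ| = 90° − ε = 90° − 74.70° = 15.30°.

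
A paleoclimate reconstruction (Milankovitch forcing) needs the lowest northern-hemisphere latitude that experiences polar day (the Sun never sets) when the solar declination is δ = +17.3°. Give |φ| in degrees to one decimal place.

|φ| = 72.7°

Polar day requires cos H₀ = −tan φ tan δ ≤ −1, i.e. tan φ tan δ ≥ 1.
The boundary is |tan φ| · |tan δ| = 1, so |φ| = 90° − |δ| = 90° − 17.3° = 72.7° in the northern hemisphere.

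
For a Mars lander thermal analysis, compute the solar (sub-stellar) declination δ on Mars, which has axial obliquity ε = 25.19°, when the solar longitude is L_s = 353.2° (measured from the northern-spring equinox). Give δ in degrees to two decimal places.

sin δ = sin ε · sin L_s = sin 25.19° × sin 353.2° = -0.050395.
δ = arcsin(-0.050395) = -2.89°.

δ = -2.89°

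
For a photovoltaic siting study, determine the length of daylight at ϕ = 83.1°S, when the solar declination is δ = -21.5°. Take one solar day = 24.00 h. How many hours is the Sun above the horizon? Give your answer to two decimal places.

Sunrise equation: cos h₀ = −tan ϕ · tan δ = -3.2551 ≤ −1, so the Sun never sets (polar day) and h₀ = π.
Daylight = 2h₀/(2π) × 24.00 h = (3.1416/π) × 24.00 = 24.00 h.

24.00 h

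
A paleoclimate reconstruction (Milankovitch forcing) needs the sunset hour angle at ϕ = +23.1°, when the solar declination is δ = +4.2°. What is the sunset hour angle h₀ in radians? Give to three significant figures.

cos h₀ = −tan ϕ · tan δ = −tan(+23.1°) × tan(+4.200°) = -0.0313, so h₀ = 1.6021 rad = 91.79°.

h₀ = 1.60 rad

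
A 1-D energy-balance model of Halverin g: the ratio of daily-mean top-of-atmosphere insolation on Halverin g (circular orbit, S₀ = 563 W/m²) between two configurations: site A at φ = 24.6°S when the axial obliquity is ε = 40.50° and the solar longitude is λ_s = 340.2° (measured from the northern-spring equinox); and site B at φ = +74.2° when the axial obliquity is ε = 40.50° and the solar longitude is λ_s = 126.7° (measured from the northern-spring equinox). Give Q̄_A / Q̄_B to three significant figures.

— Configuration A (φ=-24.6°):
Solar declination: sin δ = sin ε · sin λ_s = sin 40.50° × sin 340.2° = -0.21999, so δ = -12.709°.
cos H₀ = −tan(-24.6°) tan(-12.709°) = -0.1032, H₀ = 1.6742 rad.
Bracket: H₀ sin φ sin δ + cos φ cos δ sin H₀ = 1.6742×-0.41628×-0.21999 + 0.90924×0.97550×0.99466 = 0.153319 + 0.882227 = 1.035546.
Q̄ = (S₀/π) × [bracket] = (563/π) × 1.035546 = 185.58 W/m².
— Configuration B (φ=+74.2°):
Solar declination: sin δ = sin ε · sin λ_s = sin 40.50° × sin 126.7° = 0.52071, so δ = +31.380°.
cos H₀ = −tan(+74.2°) tan(+31.380°) = -2.1554 ≤ −1 ⇒ polar day, H₀ = π.
Bracket: H₀ sin φ sin δ + cos φ cos δ sin H₀ = 3.1416×0.96222×0.52071 + 0.27228×0.85373×0.00000 = 1.574060 + 0.000000 = 1.574060.
Q̄ = (S₀/π) × [bracket] = (563/π) × 1.574060 = 282.08 W/m².
Ratio Q̄_A / Q̄_B = 185.58 / 282.08 = 0.6579.

Q̄_A / Q̄_B ≈ 0.658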